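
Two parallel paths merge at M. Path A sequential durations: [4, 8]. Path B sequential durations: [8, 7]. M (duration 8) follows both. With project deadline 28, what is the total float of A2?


Forward pass: ES(A2) = sum of predecessors on chain A = 4
EF = ES + duration = 4 + 8 = 12
Backward pass: LF(M) = deadline = 28; LS(M) = 28 - 8 = 20
LF(A2) = LS(M) - sum(successors on chain A) = 20 - 0 = 20
LS = LF - duration = 20 - 8 = 12
Total float = LS - ES = 12 - 4 = 8

8


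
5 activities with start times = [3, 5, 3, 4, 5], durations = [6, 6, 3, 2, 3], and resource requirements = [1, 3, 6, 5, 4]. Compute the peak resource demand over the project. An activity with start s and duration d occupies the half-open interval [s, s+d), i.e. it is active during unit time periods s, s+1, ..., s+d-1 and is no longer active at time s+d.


Each activity i is active on [start_i, start_i + duration_i).
Compute total resource usage per time slot:
  t=0: active resources = [], total = 0
  t=1: active resources = [], total = 0
  t=2: active resources = [], total = 0
  t=3: active resources = [1, 6], total = 7
  t=4: active resources = [1, 6, 5], total = 12
  t=5: active resources = [1, 3, 6, 5, 4], total = 19
  t=6: active resources = [1, 3, 4], total = 8
  t=7: active resources = [1, 3, 4], total = 8
  t=8: active resources = [1, 3], total = 4
  t=9: active resources = [3], total = 3
  t=10: active resources = [3], total = 3
Peak resource demand = 19

19


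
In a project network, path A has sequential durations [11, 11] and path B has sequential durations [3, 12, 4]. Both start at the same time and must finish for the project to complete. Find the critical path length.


Path A total = 11 + 11 = 22
Path B total = 3 + 12 + 4 = 19
Critical path = longest path = max(22, 19) = 22

22


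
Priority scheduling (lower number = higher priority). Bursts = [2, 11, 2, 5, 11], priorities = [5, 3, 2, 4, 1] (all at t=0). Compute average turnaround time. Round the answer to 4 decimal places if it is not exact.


Sort by priority (ascending = highest first):
Order: [(1, 11), (2, 2), (3, 11), (4, 5), (5, 2)]
Completion times:
  Priority 1, burst=11, C=11
  Priority 2, burst=2, C=13
  Priority 3, burst=11, C=24
  Priority 4, burst=5, C=29
  Priority 5, burst=2, C=31
Average turnaround = 108/5 = 21.6

21.6


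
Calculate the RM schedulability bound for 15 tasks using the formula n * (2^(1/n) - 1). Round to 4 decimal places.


Compute 2^(1/15) = 1.0472941228
Subtract 1: 1.0472941228 - 1 = 0.0472941228
Multiply by n: 15 * 0.0472941228 = 0.7094118420
Round to 4 dp: 0.7094

0.7094


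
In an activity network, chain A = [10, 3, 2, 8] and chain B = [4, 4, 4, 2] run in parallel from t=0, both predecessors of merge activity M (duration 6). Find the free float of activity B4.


ES(B4) = sum of predecessors on chain B = 12
EF(B4) = ES + duration = 12 + 2 = 14
Successor of B4 is M. ES(M) = max(sum(A), sum(B)) = max(23, 14) = 23
Free float = ES(successor) - EF(current) = 23 - 14 = 9

9


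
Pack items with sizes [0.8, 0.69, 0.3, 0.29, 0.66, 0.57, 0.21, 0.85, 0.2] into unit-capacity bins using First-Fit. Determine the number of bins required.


Place items sequentially using First-Fit:
  Item 0.8 -> new Bin 1
  Item 0.69 -> new Bin 2
  Item 0.3 -> Bin 2 (now 0.99)
  Item 0.29 -> new Bin 3
  Item 0.66 -> Bin 3 (now 0.95)
  Item 0.57 -> new Bin 4
  Item 0.21 -> Bin 4 (now 0.78)
  Item 0.85 -> new Bin 5
  Item 0.2 -> Bin 1 (now 1.0)
Total bins used = 5

5


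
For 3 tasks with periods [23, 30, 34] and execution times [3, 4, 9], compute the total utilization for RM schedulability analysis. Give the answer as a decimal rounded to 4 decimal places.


Compute individual utilizations (exact fractions):
  Task 1: C/T = 3/23 (approx. 0.1304)
  Task 2: C/T = 4/30 = 2/15 (approx. 0.1333)
  Task 3: C/T = 9/34 (approx. 0.2647)
Total utilization U = 3/23 + 2/15 + 9/34 = 6199/11730
Rounded to 4 decimal places: U = 0.5285
RM (Liu & Layland) bound for 3 tasks = 0.779763; compare with U = 6199/11730 (approx. 0.528474)
U <= bound, so schedulable by RM sufficient condition.

0.5285


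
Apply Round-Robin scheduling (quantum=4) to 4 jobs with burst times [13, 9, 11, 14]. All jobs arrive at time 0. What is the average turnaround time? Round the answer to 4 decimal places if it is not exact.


Time quantum = 4
Execution trace:
  J1 runs 4 units, time = 4
  J2 runs 4 units, time = 8
  J3 runs 4 units, time = 12
  J4 runs 4 units, time = 16
  J1 runs 4 units, time = 20
  J2 runs 4 units, time = 24
  J3 runs 4 units, time = 28
  J4 runs 4 units, time = 32
  J1 runs 4 units, time = 36
  J2 runs 1 units, time = 37
  J3 runs 3 units, time = 40
  J4 runs 4 units, time = 44
  J1 runs 1 units, time = 45
  J4 runs 2 units, time = 47
Finish times: [45, 37, 40, 47]
Average turnaround = 169/4 = 42.25

42.25


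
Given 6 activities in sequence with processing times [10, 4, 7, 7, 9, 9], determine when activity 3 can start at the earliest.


Activity 3 starts after activities 1 through 2 complete.
Predecessor durations: [10, 4]
ES = 10 + 4 = 14

14


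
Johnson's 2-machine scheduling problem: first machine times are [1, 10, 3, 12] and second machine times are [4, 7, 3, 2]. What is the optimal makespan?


Apply Johnson's rule:
  Group 1 (a <= b): [(1, 1, 4), (3, 3, 3)]
  Group 2 (a > b): [(2, 10, 7), (4, 12, 2)]
Optimal job order: [1, 3, 2, 4]
Schedule:
  Job 1: M1 done at 1, M2 done at 5
  Job 3: M1 done at 4, M2 done at 8
  Job 2: M1 done at 14, M2 done at 21
  Job 4: M1 done at 26, M2 done at 28
Makespan = 28

28


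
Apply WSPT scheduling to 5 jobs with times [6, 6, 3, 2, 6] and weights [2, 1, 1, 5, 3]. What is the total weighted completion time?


Compute p/w ratios and sort ascending (WSPT): [(2, 5), (6, 3), (6, 2), (3, 1), (6, 1)]
Compute weighted completion times:
  Job (p=2,w=5): C=2, w*C=5*2=10
  Job (p=6,w=3): C=8, w*C=3*8=24
  Job (p=6,w=2): C=14, w*C=2*14=28
  Job (p=3,w=1): C=17, w*C=1*17=17
  Job (p=6,w=1): C=23, w*C=1*23=23
Total weighted completion time = 102

102


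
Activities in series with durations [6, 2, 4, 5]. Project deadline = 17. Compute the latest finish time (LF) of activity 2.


LF(activity 2) = deadline - sum of successor durations
Successors: activities 3 through 4 with durations [4, 5]
Sum of successor durations = 9
LF = 17 - 9 = 8

8


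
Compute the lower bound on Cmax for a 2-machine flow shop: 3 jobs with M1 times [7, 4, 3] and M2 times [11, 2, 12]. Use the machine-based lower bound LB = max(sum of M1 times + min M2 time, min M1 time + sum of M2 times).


LB1 = sum(M1 times) + min(M2 times) = 14 + 2 = 16
LB2 = min(M1 times) + sum(M2 times) = 3 + 25 = 28
Lower bound = max(LB1, LB2) = max(16, 28) = 28

28


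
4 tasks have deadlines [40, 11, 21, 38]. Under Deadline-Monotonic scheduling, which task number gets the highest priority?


Sort tasks by relative deadline (ascending):
  Task 2: deadline = 11
  Task 3: deadline = 21
  Task 4: deadline = 38
  Task 1: deadline = 40
Priority order (highest first): [2, 3, 4, 1]
Highest priority task = 2

2


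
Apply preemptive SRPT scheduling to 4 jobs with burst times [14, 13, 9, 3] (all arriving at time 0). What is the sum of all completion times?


Since all jobs arrive at t=0, SRPT equals SPT ordering.
SPT order: [3, 9, 13, 14]
Completion times:
  Job 1: p=3, C=3
  Job 2: p=9, C=12
  Job 3: p=13, C=25
  Job 4: p=14, C=39
Total completion time = 3 + 12 + 25 + 39 = 79

79


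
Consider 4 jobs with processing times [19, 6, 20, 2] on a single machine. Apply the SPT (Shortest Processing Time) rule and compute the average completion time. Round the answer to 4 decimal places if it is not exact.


Sort jobs by processing time (SPT order): [2, 6, 19, 20]
Compute completion times sequentially:
  Job 1: processing = 2, completes at 2
  Job 2: processing = 6, completes at 8
  Job 3: processing = 19, completes at 27
  Job 4: processing = 20, completes at 47
Sum of completion times = 84
Average completion time = 84/4 = 21.0

21.0


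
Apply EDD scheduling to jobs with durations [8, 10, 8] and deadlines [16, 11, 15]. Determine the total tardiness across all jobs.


Sort by due date (EDD order): [(10, 11), (8, 15), (8, 16)]
Compute completion times and tardiness:
  Job 1: p=10, d=11, C=10, tardiness=max(0,10-11)=0
  Job 2: p=8, d=15, C=18, tardiness=max(0,18-15)=3
  Job 3: p=8, d=16, C=26, tardiness=max(0,26-16)=10
Total tardiness = 13

13


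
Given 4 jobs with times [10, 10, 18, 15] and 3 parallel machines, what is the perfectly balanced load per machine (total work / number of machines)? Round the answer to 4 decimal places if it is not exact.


Total processing time = 10 + 10 + 18 + 15 = 53
Number of machines = 3
Ideal balanced load = 53 / 3 = 17.6667

17.6667


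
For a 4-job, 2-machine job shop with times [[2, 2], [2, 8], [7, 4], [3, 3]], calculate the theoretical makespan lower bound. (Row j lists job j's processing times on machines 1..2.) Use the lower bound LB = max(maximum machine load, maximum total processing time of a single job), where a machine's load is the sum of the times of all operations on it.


Machine loads:
  Machine 1: 2 + 2 + 7 + 3 = 14
  Machine 2: 2 + 8 + 4 + 3 = 17
Max machine load = 17
Job totals:
  Job 1: 4
  Job 2: 10
  Job 3: 11
  Job 4: 6
Max job total = 11
Lower bound = max(17, 11) = 17

17


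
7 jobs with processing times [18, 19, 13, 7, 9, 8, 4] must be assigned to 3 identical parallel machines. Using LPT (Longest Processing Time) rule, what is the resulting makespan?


Sort jobs in decreasing order (LPT): [19, 18, 13, 9, 8, 7, 4]
Assign each job to the least loaded machine:
  Machine 1: jobs [19, 7], load = 26
  Machine 2: jobs [18, 8], load = 26
  Machine 3: jobs [13, 9, 4], load = 26
Makespan = max load = 26

26


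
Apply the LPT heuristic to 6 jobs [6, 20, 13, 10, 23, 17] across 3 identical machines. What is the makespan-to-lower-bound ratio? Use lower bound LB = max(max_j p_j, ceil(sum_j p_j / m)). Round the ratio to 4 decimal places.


LPT order: [23, 20, 17, 13, 10, 6]
Machine loads after assignment: [29, 30, 30]
LPT makespan = 30
Lower bound = max(max_job, ceil(total/3)) = max(23, 30) = 30
Ratio = 30 / 30 = 1.0

1.0


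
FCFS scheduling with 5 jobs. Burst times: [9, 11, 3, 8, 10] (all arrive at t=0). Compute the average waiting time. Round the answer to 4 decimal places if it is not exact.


FCFS order (as given): [9, 11, 3, 8, 10]
Waiting times:
  Job 1: wait = 0
  Job 2: wait = 9
  Job 3: wait = 20
  Job 4: wait = 23
  Job 5: wait = 31
Sum of waiting times = 83
Average waiting time = 83/5 = 16.6

16.6


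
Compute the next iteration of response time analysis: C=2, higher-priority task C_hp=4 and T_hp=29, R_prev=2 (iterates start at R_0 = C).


R_next = C + ceil(R_prev / T_hp) * C_hp
ceil(2 / 29) = ceil(0.069) = 1
Interference = 1 * 4 = 4
R_next = 2 + 4 = 6

6


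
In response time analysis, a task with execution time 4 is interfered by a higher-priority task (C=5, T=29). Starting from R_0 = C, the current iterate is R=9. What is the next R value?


R_next = C + ceil(R_prev / T_hp) * C_hp
ceil(9 / 29) = ceil(0.3103) = 1
Interference = 1 * 5 = 5
R_next = 4 + 5 = 9
R_next = R_prev, so the iteration has converged (response time = 9).

9


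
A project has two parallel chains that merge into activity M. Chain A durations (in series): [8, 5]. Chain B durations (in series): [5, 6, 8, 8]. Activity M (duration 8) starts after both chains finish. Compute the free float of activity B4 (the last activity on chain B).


ES(B4) = sum of predecessors on chain B = 19
EF(B4) = ES + duration = 19 + 8 = 27
Successor of B4 is M. ES(M) = max(sum(A), sum(B)) = max(13, 27) = 27
Free float = ES(successor) - EF(current) = 27 - 27 = 0

0


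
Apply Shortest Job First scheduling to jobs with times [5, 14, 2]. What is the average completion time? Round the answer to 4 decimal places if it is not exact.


SJF order (ascending): [2, 5, 14]
Completion times:
  Job 1: burst=2, C=2
  Job 2: burst=5, C=7
  Job 3: burst=14, C=21
Average completion = 30/3 = 10.0

10.0


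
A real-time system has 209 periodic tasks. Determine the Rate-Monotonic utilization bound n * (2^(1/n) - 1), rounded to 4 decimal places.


Compute 2^(1/209) = 1.0033219993
Subtract 1: 1.0033219993 - 1 = 0.0033219993
Multiply by n: 209 * 0.0033219993 = 0.6942978537
Round to 4 dp: 0.6943

0.6943


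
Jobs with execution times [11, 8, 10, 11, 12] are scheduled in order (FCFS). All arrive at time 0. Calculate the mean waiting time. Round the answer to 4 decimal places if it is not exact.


FCFS order (as given): [11, 8, 10, 11, 12]
Waiting times:
  Job 1: wait = 0
  Job 2: wait = 11
  Job 3: wait = 19
  Job 4: wait = 29
  Job 5: wait = 40
Sum of waiting times = 99
Average waiting time = 99/5 = 19.8

19.8


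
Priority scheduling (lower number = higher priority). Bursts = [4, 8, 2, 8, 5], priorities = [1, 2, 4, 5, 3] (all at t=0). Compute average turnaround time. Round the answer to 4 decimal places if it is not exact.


Sort by priority (ascending = highest first):
Order: [(1, 4), (2, 8), (3, 5), (4, 2), (5, 8)]
Completion times:
  Priority 1, burst=4, C=4
  Priority 2, burst=8, C=12
  Priority 3, burst=5, C=17
  Priority 4, burst=2, C=19
  Priority 5, burst=8, C=27
Average turnaround = 79/5 = 15.8

15.8


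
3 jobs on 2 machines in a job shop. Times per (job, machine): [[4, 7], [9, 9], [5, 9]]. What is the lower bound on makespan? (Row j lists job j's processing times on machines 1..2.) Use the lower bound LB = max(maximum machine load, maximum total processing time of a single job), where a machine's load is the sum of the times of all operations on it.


Machine loads:
  Machine 1: 4 + 9 + 5 = 18
  Machine 2: 7 + 9 + 9 = 25
Max machine load = 25
Job totals:
  Job 1: 11
  Job 2: 18
  Job 3: 14
Max job total = 18
Lower bound = max(25, 18) = 25

25


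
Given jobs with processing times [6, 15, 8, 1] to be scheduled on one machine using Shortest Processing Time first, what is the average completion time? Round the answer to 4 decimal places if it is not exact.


Sort jobs by processing time (SPT order): [1, 6, 8, 15]
Compute completion times sequentially:
  Job 1: processing = 1, completes at 1
  Job 2: processing = 6, completes at 7
  Job 3: processing = 8, completes at 15
  Job 4: processing = 15, completes at 30
Sum of completion times = 53
Average completion time = 53/4 = 13.25

13.25


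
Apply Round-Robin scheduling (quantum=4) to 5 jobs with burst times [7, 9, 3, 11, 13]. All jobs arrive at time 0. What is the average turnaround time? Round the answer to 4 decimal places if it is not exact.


Time quantum = 4
Execution trace:
  J1 runs 4 units, time = 4
  J2 runs 4 units, time = 8
  J3 runs 3 units, time = 11
  J4 runs 4 units, time = 15
  J5 runs 4 units, time = 19
  J1 runs 3 units, time = 22
  J2 runs 4 units, time = 26
  J4 runs 4 units, time = 30
  J5 runs 4 units, time = 34
  J2 runs 1 units, time = 35
  J4 runs 3 units, time = 38
  J5 runs 4 units, time = 42
  J5 runs 1 units, time = 43
Finish times: [22, 35, 11, 38, 43]
Average turnaround = 149/5 = 29.8

29.8


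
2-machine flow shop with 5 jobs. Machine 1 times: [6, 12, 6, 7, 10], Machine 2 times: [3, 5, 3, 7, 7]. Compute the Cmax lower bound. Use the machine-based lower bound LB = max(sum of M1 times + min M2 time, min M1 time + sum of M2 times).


LB1 = sum(M1 times) + min(M2 times) = 41 + 3 = 44
LB2 = min(M1 times) + sum(M2 times) = 6 + 25 = 31
Lower bound = max(LB1, LB2) = max(44, 31) = 44

44


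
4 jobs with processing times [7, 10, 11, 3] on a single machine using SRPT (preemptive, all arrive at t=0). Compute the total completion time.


Since all jobs arrive at t=0, SRPT equals SPT ordering.
SPT order: [3, 7, 10, 11]
Completion times:
  Job 1: p=3, C=3
  Job 2: p=7, C=10
  Job 3: p=10, C=20
  Job 4: p=11, C=31
Total completion time = 3 + 10 + 20 + 31 = 64

64


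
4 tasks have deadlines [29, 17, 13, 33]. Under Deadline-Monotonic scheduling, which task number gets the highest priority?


Sort tasks by relative deadline (ascending):
  Task 3: deadline = 13
  Task 2: deadline = 17
  Task 1: deadline = 29
  Task 4: deadline = 33
Priority order (highest first): [3, 2, 1, 4]
Highest priority task = 3

3


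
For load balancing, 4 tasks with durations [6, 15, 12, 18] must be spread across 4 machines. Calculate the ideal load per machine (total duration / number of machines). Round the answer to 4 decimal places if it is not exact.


Total processing time = 6 + 15 + 12 + 18 = 51
Number of machines = 4
Ideal balanced load = 51 / 4 = 12.75

12.75


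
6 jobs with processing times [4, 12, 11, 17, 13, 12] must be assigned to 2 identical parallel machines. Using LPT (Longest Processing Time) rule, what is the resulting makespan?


Sort jobs in decreasing order (LPT): [17, 13, 12, 12, 11, 4]
Assign each job to the least loaded machine:
  Machine 1: jobs [17, 12, 4], load = 33
  Machine 2: jobs [13, 12, 11], load = 36
Makespan = max load = 36

36


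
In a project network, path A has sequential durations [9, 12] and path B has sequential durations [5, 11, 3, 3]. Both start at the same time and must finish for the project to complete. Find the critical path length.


Path A total = 9 + 12 = 21
Path B total = 5 + 11 + 3 + 3 = 22
Critical path = longest path = max(21, 22) = 22

22


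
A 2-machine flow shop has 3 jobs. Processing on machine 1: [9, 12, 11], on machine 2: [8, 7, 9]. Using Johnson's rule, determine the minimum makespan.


Apply Johnson's rule:
  Group 1 (a <= b): []
  Group 2 (a > b): [(3, 11, 9), (1, 9, 8), (2, 12, 7)]
Optimal job order: [3, 1, 2]
Schedule:
  Job 3: M1 done at 11, M2 done at 20
  Job 1: M1 done at 20, M2 done at 28
  Job 2: M1 done at 32, M2 done at 39
Makespan = 39

39


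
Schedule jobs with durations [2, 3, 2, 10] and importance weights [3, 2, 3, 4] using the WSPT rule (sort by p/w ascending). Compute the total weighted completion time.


Compute p/w ratios and sort ascending (WSPT): [(2, 3), (2, 3), (3, 2), (10, 4)]
Compute weighted completion times:
  Job (p=2,w=3): C=2, w*C=3*2=6
  Job (p=2,w=3): C=4, w*C=3*4=12
  Job (p=3,w=2): C=7, w*C=2*7=14
  Job (p=10,w=4): C=17, w*C=4*17=68
Total weighted completion time = 100

100


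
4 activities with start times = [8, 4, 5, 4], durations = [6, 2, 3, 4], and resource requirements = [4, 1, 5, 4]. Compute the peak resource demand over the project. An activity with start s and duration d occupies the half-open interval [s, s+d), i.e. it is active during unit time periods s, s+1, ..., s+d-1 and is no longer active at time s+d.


Each activity i is active on [start_i, start_i + duration_i).
Compute total resource usage per time slot:
  t=0: active resources = [], total = 0
  t=1: active resources = [], total = 0
  t=2: active resources = [], total = 0
  t=3: active resources = [], total = 0
  t=4: active resources = [1, 4], total = 5
  t=5: active resources = [1, 5, 4], total = 10
  t=6: active resources = [5, 4], total = 9
  t=7: active resources = [5, 4], total = 9
  t=8: active resources = [4], total = 4
  t=9: active resources = [4], total = 4
  t=10: active resources = [4], total = 4
  t=11: active resources = [4], total = 4
  t=12: active resources = [4], total = 4
  t=13: active resources = [4], total = 4
Peak resource demand = 10

10


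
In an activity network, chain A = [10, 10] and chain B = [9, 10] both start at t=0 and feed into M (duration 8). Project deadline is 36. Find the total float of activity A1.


Forward pass: ES(A1) = sum of predecessors on chain A = 0
EF = ES + duration = 0 + 10 = 10
Backward pass: LF(M) = deadline = 36; LS(M) = 36 - 8 = 28
LF(A1) = LS(M) - sum(successors on chain A) = 28 - 10 = 18
LS = LF - duration = 18 - 10 = 8
Total float = LS - ES = 8 - 0 = 8

8


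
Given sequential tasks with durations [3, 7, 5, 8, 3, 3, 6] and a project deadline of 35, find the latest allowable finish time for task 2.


LF(activity 2) = deadline - sum of successor durations
Successors: activities 3 through 7 with durations [5, 8, 3, 3, 6]
Sum of successor durations = 25
LF = 35 - 25 = 10

10


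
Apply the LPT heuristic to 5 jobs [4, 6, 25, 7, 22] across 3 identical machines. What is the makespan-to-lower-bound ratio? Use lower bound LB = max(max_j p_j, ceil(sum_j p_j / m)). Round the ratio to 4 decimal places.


LPT order: [25, 22, 7, 6, 4]
Machine loads after assignment: [25, 22, 17]
LPT makespan = 25
Lower bound = max(max_job, ceil(total/3)) = max(25, 22) = 25
Ratio = 25 / 25 = 1.0

1.0


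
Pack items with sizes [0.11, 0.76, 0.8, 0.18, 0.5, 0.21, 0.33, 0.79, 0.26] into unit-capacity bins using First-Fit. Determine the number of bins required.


Place items sequentially using First-Fit:
  Item 0.11 -> new Bin 1
  Item 0.76 -> Bin 1 (now 0.87)
  Item 0.8 -> new Bin 2
  Item 0.18 -> Bin 2 (now 0.98)
  Item 0.5 -> new Bin 3
  Item 0.21 -> Bin 3 (now 0.71)
  Item 0.33 -> new Bin 4
  Item 0.79 -> new Bin 5
  Item 0.26 -> Bin 3 (now 0.97)
Total bins used = 5

5


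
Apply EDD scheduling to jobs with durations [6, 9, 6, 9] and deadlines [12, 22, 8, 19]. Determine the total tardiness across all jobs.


Sort by due date (EDD order): [(6, 8), (6, 12), (9, 19), (9, 22)]
Compute completion times and tardiness:
  Job 1: p=6, d=8, C=6, tardiness=max(0,6-8)=0
  Job 2: p=6, d=12, C=12, tardiness=max(0,12-12)=0
  Job 3: p=9, d=19, C=21, tardiness=max(0,21-19)=2
  Job 4: p=9, d=22, C=30, tardiness=max(0,30-22)=8
Total tardiness = 10

10


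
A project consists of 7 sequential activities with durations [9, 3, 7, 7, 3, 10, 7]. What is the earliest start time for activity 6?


Activity 6 starts after activities 1 through 5 complete.
Predecessor durations: [9, 3, 7, 7, 3]
ES = 9 + 3 + 7 + 7 + 3 = 29

29


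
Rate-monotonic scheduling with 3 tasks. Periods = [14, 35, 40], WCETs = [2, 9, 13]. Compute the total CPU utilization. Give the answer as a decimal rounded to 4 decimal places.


Compute individual utilizations (exact fractions):
  Task 1: C/T = 2/14 = 1/7 (approx. 0.1429)
  Task 2: C/T = 9/35 (approx. 0.2571)
  Task 3: C/T = 13/40 (approx. 0.325)
Total utilization U = 1/7 + 9/35 + 13/40 = 29/40
Rounded to 4 decimal places: U = 0.7250
RM (Liu & Layland) bound for 3 tasks = 0.779763; compare with U = 29/40 (approx. 0.725000)
U <= bound, so schedulable by RM sufficient condition.

0.7250


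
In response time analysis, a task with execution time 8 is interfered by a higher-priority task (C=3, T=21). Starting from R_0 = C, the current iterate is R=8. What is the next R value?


R_next = C + ceil(R_prev / T_hp) * C_hp
ceil(8 / 21) = ceil(0.381) = 1
Interference = 1 * 3 = 3
R_next = 8 + 3 = 11

11


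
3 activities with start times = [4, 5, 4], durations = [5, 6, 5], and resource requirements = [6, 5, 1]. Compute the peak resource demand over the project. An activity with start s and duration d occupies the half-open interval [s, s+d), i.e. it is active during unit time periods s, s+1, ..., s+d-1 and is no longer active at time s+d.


Each activity i is active on [start_i, start_i + duration_i).
Compute total resource usage per time slot:
  t=0: active resources = [], total = 0
  t=1: active resources = [], total = 0
  t=2: active resources = [], total = 0
  t=3: active resources = [], total = 0
  t=4: active resources = [6, 1], total = 7
  t=5: active resources = [6, 5, 1], total = 12
  t=6: active resources = [6, 5, 1], total = 12
  t=7: active resources = [6, 5, 1], total = 12
  t=8: active resources = [6, 5, 1], total = 12
  t=9: active resources = [5], total = 5
  t=10: active resources = [5], total = 5
Peak resource demand = 12

12


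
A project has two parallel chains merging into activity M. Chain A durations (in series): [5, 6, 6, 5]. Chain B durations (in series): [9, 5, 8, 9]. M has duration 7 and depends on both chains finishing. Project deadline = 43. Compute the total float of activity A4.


Forward pass: ES(A4) = sum of predecessors on chain A = 17
EF = ES + duration = 17 + 5 = 22
Backward pass: LF(M) = deadline = 43; LS(M) = 43 - 7 = 36
LF(A4) = LS(M) - sum(successors on chain A) = 36 - 0 = 36
LS = LF - duration = 36 - 5 = 31
Total float = LS - ES = 31 - 17 = 14

14


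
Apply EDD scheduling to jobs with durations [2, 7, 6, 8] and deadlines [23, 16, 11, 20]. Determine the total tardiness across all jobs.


Sort by due date (EDD order): [(6, 11), (7, 16), (8, 20), (2, 23)]
Compute completion times and tardiness:
  Job 1: p=6, d=11, C=6, tardiness=max(0,6-11)=0
  Job 2: p=7, d=16, C=13, tardiness=max(0,13-16)=0
  Job 3: p=8, d=20, C=21, tardiness=max(0,21-20)=1
  Job 4: p=2, d=23, C=23, tardiness=max(0,23-23)=0
Total tardiness = 1

1


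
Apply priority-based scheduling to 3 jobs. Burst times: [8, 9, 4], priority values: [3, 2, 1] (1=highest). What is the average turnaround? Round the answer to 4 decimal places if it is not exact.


Sort by priority (ascending = highest first):
Order: [(1, 4), (2, 9), (3, 8)]
Completion times:
  Priority 1, burst=4, C=4
  Priority 2, burst=9, C=13
  Priority 3, burst=8, C=21
Average turnaround = 38/3 = 12.6667

12.6667


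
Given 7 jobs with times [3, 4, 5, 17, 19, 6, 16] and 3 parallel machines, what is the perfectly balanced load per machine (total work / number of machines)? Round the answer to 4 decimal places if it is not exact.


Total processing time = 3 + 4 + 5 + 17 + 19 + 6 + 16 = 70
Number of machines = 3
Ideal balanced load = 70 / 3 = 23.3333

23.3333


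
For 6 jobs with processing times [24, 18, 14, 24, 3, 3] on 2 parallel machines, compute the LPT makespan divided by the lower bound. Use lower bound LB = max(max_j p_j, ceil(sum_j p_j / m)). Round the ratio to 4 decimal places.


LPT order: [24, 24, 18, 14, 3, 3]
Machine loads after assignment: [42, 44]
LPT makespan = 44
Lower bound = max(max_job, ceil(total/2)) = max(24, 43) = 43
Ratio = 44 / 43 = 1.0233

1.0233


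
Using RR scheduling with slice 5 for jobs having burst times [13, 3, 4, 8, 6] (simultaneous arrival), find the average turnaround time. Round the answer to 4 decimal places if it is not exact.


Time quantum = 5
Execution trace:
  J1 runs 5 units, time = 5
  J2 runs 3 units, time = 8
  J3 runs 4 units, time = 12
  J4 runs 5 units, time = 17
  J5 runs 5 units, time = 22
  J1 runs 5 units, time = 27
  J4 runs 3 units, time = 30
  J5 runs 1 units, time = 31
  J1 runs 3 units, time = 34
Finish times: [34, 8, 12, 30, 31]
Average turnaround = 115/5 = 23.0

23.0


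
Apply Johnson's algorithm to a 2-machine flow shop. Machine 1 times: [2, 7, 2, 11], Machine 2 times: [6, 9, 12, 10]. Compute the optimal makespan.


Apply Johnson's rule:
  Group 1 (a <= b): [(1, 2, 6), (3, 2, 12), (2, 7, 9)]
  Group 2 (a > b): [(4, 11, 10)]
Optimal job order: [1, 3, 2, 4]
Schedule:
  Job 1: M1 done at 2, M2 done at 8
  Job 3: M1 done at 4, M2 done at 20
  Job 2: M1 done at 11, M2 done at 29
  Job 4: M1 done at 22, M2 done at 39
Makespan = 39

39


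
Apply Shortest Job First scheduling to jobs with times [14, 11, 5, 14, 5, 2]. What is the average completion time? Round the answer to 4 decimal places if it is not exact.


SJF order (ascending): [2, 5, 5, 11, 14, 14]
Completion times:
  Job 1: burst=2, C=2
  Job 2: burst=5, C=7
  Job 3: burst=5, C=12
  Job 4: burst=11, C=23
  Job 5: burst=14, C=37
  Job 6: burst=14, C=51
Average completion = 132/6 = 22.0

22.0


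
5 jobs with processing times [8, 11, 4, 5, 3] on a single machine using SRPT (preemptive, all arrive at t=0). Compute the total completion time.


Since all jobs arrive at t=0, SRPT equals SPT ordering.
SPT order: [3, 4, 5, 8, 11]
Completion times:
  Job 1: p=3, C=3
  Job 2: p=4, C=7
  Job 3: p=5, C=12
  Job 4: p=8, C=20
  Job 5: p=11, C=31
Total completion time = 3 + 7 + 12 + 20 + 31 = 73

73


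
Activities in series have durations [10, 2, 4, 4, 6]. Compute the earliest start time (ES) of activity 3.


Activity 3 starts after activities 1 through 2 complete.
Predecessor durations: [10, 2]
ES = 10 + 2 = 12

12


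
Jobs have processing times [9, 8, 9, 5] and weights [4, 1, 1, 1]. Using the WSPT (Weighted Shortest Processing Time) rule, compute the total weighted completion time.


Compute p/w ratios and sort ascending (WSPT): [(9, 4), (5, 1), (8, 1), (9, 1)]
Compute weighted completion times:
  Job (p=9,w=4): C=9, w*C=4*9=36
  Job (p=5,w=1): C=14, w*C=1*14=14
  Job (p=8,w=1): C=22, w*C=1*22=22
  Job (p=9,w=1): C=31, w*C=1*31=31
Total weighted completion time = 103

103


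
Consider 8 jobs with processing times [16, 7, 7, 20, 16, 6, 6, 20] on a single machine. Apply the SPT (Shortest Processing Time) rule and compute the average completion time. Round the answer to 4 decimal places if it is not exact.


Sort jobs by processing time (SPT order): [6, 6, 7, 7, 16, 16, 20, 20]
Compute completion times sequentially:
  Job 1: processing = 6, completes at 6
  Job 2: processing = 6, completes at 12
  Job 3: processing = 7, completes at 19
  Job 4: processing = 7, completes at 26
  Job 5: processing = 16, completes at 42
  Job 6: processing = 16, completes at 58
  Job 7: processing = 20, completes at 78
  Job 8: processing = 20, completes at 98
Sum of completion times = 339
Average completion time = 339/8 = 42.375

42.375


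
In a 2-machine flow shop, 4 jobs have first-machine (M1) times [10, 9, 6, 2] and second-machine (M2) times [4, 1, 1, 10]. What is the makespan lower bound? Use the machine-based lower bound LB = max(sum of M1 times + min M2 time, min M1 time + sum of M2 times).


LB1 = sum(M1 times) + min(M2 times) = 27 + 1 = 28
LB2 = min(M1 times) + sum(M2 times) = 2 + 16 = 18
Lower bound = max(LB1, LB2) = max(28, 18) = 28

28


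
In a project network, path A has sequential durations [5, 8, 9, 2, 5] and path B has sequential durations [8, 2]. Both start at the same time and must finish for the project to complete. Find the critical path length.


Path A total = 5 + 8 + 9 + 2 + 5 = 29
Path B total = 8 + 2 = 10
Critical path = longest path = max(29, 10) = 29

29


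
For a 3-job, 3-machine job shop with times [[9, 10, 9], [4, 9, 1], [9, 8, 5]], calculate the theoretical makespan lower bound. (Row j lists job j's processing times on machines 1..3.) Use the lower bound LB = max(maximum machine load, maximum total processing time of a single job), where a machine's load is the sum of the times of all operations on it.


Machine loads:
  Machine 1: 9 + 4 + 9 = 22
  Machine 2: 10 + 9 + 8 = 27
  Machine 3: 9 + 1 + 5 = 15
Max machine load = 27
Job totals:
  Job 1: 28
  Job 2: 14
  Job 3: 22
Max job total = 28
Lower bound = max(27, 28) = 28

28


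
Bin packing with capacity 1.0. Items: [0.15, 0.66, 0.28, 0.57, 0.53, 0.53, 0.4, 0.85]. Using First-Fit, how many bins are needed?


Place items sequentially using First-Fit:
  Item 0.15 -> new Bin 1
  Item 0.66 -> Bin 1 (now 0.81)
  Item 0.28 -> new Bin 2
  Item 0.57 -> Bin 2 (now 0.85)
  Item 0.53 -> new Bin 3
  Item 0.53 -> new Bin 4
  Item 0.4 -> Bin 3 (now 0.93)
  Item 0.85 -> new Bin 5
Total bins used = 5

5


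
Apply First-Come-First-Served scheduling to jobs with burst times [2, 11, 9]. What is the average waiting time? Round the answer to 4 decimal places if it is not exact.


FCFS order (as given): [2, 11, 9]
Waiting times:
  Job 1: wait = 0
  Job 2: wait = 2
  Job 3: wait = 13
Sum of waiting times = 15
Average waiting time = 15/3 = 5.0

5.0


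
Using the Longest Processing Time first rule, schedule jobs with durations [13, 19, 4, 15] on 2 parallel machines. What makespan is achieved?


Sort jobs in decreasing order (LPT): [19, 15, 13, 4]
Assign each job to the least loaded machine:
  Machine 1: jobs [19, 4], load = 23
  Machine 2: jobs [15, 13], load = 28
Makespan = max load = 28

28


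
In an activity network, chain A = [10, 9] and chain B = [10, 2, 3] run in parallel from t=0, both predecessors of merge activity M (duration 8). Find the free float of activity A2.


ES(A2) = sum of predecessors on chain A = 10
EF(A2) = ES + duration = 10 + 9 = 19
Successor of A2 is M. ES(M) = max(sum(A), sum(B)) = max(19, 15) = 19
Free float = ES(successor) - EF(current) = 19 - 19 = 0

0


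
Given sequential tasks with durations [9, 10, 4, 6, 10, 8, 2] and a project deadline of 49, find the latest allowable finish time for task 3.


LF(activity 3) = deadline - sum of successor durations
Successors: activities 4 through 7 with durations [6, 10, 8, 2]
Sum of successor durations = 26
LF = 49 - 26 = 23

23


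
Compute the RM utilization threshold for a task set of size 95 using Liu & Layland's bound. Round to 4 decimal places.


Compute 2^(1/95) = 1.0073229689
Subtract 1: 1.0073229689 - 1 = 0.0073229689
Multiply by n: 95 * 0.0073229689 = 0.6956820455
Round to 4 dp: 0.6957

0.6957


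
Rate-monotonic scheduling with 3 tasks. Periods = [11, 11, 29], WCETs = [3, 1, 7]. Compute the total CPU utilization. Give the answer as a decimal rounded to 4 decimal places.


Compute individual utilizations (exact fractions):
  Task 1: C/T = 3/11 (approx. 0.2727)
  Task 2: C/T = 1/11 (approx. 0.0909)
  Task 3: C/T = 7/29 (approx. 0.2414)
Total utilization U = 3/11 + 1/11 + 7/29 = 193/319
Rounded to 4 decimal places: U = 0.6050
RM (Liu & Layland) bound for 3 tasks = 0.779763; compare with U = 193/319 (approx. 0.605016)
U <= bound, so schedulable by RM sufficient condition.

0.6050


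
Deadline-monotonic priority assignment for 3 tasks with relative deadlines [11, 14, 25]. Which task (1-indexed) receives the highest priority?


Sort tasks by relative deadline (ascending):
  Task 1: deadline = 11
  Task 2: deadline = 14
  Task 3: deadline = 25
Priority order (highest first): [1, 2, 3]
Highest priority task = 1

1


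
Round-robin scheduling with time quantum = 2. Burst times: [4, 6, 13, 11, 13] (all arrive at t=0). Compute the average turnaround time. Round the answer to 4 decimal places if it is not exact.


Time quantum = 2
Execution trace:
  J1 runs 2 units, time = 2
  J2 runs 2 units, time = 4
  J3 runs 2 units, time = 6
  J4 runs 2 units, time = 8
  J5 runs 2 units, time = 10
  J1 runs 2 units, time = 12
  J2 runs 2 units, time = 14
  J3 runs 2 units, time = 16
  J4 runs 2 units, time = 18
  J5 runs 2 units, time = 20
  J2 runs 2 units, time = 22
  J3 runs 2 units, time = 24
  J4 runs 2 units, time = 26
  J5 runs 2 units, time = 28
  J3 runs 2 units, time = 30
  J4 runs 2 units, time = 32
  J5 runs 2 units, time = 34
  J3 runs 2 units, time = 36
  J4 runs 2 units, time = 38
  J5 runs 2 units, time = 40
  J3 runs 2 units, time = 42
  J4 runs 1 units, time = 43
  J5 runs 2 units, time = 45
  J3 runs 1 units, time = 46
  J5 runs 1 units, time = 47
Finish times: [12, 22, 46, 43, 47]
Average turnaround = 170/5 = 34.0

34.0


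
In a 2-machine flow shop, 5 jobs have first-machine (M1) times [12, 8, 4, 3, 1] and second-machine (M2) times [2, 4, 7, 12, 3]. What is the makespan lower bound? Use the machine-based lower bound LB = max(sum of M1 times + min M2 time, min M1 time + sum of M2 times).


LB1 = sum(M1 times) + min(M2 times) = 28 + 2 = 30
LB2 = min(M1 times) + sum(M2 times) = 1 + 28 = 29
Lower bound = max(LB1, LB2) = max(30, 29) = 30

30


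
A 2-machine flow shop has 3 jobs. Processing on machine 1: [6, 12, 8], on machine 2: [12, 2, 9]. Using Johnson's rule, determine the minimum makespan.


Apply Johnson's rule:
  Group 1 (a <= b): [(1, 6, 12), (3, 8, 9)]
  Group 2 (a > b): [(2, 12, 2)]
Optimal job order: [1, 3, 2]
Schedule:
  Job 1: M1 done at 6, M2 done at 18
  Job 3: M1 done at 14, M2 done at 27
  Job 2: M1 done at 26, M2 done at 29
Makespan = 29

29


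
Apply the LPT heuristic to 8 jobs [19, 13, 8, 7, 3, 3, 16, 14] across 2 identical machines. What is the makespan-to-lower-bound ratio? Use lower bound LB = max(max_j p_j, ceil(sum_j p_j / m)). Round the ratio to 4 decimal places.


LPT order: [19, 16, 14, 13, 8, 7, 3, 3]
Machine loads after assignment: [42, 41]
LPT makespan = 42
Lower bound = max(max_job, ceil(total/2)) = max(19, 42) = 42
Ratio = 42 / 42 = 1.0

1.0


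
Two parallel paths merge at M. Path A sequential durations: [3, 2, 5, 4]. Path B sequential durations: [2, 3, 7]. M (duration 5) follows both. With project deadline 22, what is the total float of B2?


Forward pass: ES(B2) = sum of predecessors on chain B = 2
EF = ES + duration = 2 + 3 = 5
Backward pass: LF(M) = deadline = 22; LS(M) = 22 - 5 = 17
LF(B2) = LS(M) - sum(successors on chain B) = 17 - 7 = 10
LS = LF - duration = 10 - 3 = 7
Total float = LS - ES = 7 - 2 = 5

5


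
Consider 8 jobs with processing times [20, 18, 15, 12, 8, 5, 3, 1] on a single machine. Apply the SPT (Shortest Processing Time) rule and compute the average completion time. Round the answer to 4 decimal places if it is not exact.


Sort jobs by processing time (SPT order): [1, 3, 5, 8, 12, 15, 18, 20]
Compute completion times sequentially:
  Job 1: processing = 1, completes at 1
  Job 2: processing = 3, completes at 4
  Job 3: processing = 5, completes at 9
  Job 4: processing = 8, completes at 17
  Job 5: processing = 12, completes at 29
  Job 6: processing = 15, completes at 44
  Job 7: processing = 18, completes at 62
  Job 8: processing = 20, completes at 82
Sum of completion times = 248
Average completion time = 248/8 = 31.0

31.0


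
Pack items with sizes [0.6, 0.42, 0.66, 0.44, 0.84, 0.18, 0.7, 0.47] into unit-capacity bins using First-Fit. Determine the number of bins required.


Place items sequentially using First-Fit:
  Item 0.6 -> new Bin 1
  Item 0.42 -> new Bin 2
  Item 0.66 -> new Bin 3
  Item 0.44 -> Bin 2 (now 0.86)
  Item 0.84 -> new Bin 4
  Item 0.18 -> Bin 1 (now 0.78)
  Item 0.7 -> new Bin 5
  Item 0.47 -> new Bin 6
Total bins used = 6

6


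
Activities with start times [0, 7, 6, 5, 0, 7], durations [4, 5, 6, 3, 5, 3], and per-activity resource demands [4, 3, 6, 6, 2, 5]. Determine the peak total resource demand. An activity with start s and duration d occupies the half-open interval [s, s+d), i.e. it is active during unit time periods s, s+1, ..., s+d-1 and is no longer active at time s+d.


Each activity i is active on [start_i, start_i + duration_i).
Compute total resource usage per time slot:
  t=0: active resources = [4, 2], total = 6
  t=1: active resources = [4, 2], total = 6
  t=2: active resources = [4, 2], total = 6
  t=3: active resources = [4, 2], total = 6
  t=4: active resources = [2], total = 2
  t=5: active resources = [6], total = 6
  t=6: active resources = [6, 6], total = 12
  t=7: active resources = [3, 6, 6, 5], total = 20
  t=8: active resources = [3, 6, 5], total = 14
  t=9: active resources = [3, 6, 5], total = 14
  t=10: active resources = [3, 6], total = 9
  t=11: active resources = [3, 6], total = 9
Peak resource demand = 20

20


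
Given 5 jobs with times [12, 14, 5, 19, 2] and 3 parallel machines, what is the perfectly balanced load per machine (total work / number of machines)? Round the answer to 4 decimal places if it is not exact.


Total processing time = 12 + 14 + 5 + 19 + 2 = 52
Number of machines = 3
Ideal balanced load = 52 / 3 = 17.3333

17.3333


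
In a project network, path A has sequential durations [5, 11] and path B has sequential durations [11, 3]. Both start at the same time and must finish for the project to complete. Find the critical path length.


Path A total = 5 + 11 = 16
Path B total = 11 + 3 = 14
Critical path = longest path = max(16, 14) = 16

16


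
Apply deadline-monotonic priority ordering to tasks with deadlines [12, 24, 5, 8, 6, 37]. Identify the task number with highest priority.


Sort tasks by relative deadline (ascending):
  Task 3: deadline = 5
  Task 5: deadline = 6
  Task 4: deadline = 8
  Task 1: deadline = 12
  Task 2: deadline = 24
  Task 6: deadline = 37
Priority order (highest first): [3, 5, 4, 1, 2, 6]
Highest priority task = 3

3


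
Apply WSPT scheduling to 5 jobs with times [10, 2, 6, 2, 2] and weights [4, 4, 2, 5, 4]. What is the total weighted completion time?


Compute p/w ratios and sort ascending (WSPT): [(2, 5), (2, 4), (2, 4), (10, 4), (6, 2)]
Compute weighted completion times:
  Job (p=2,w=5): C=2, w*C=5*2=10
  Job (p=2,w=4): C=4, w*C=4*4=16
  Job (p=2,w=4): C=6, w*C=4*6=24
  Job (p=10,w=4): C=16, w*C=4*16=64
  Job (p=6,w=2): C=22, w*C=2*22=44
Total weighted completion time = 158

158
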